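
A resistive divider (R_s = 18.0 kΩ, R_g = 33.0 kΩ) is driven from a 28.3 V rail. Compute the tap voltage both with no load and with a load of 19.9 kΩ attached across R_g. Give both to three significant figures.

Open-circuit: V = 28.3 × 33.0/(18.0 + 33.0) = 18.3 V.
With the load, R_g becomes R_g‖R_L = 12.41 kΩ, so V = 28.3 × 12.41/30.41 = 11.6 V.

Unloaded: 18.3 V; loaded: 11.6 V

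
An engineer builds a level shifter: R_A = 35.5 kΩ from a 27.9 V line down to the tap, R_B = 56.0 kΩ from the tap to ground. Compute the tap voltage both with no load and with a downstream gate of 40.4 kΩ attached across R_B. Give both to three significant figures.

Open-circuit: V = 27.9 × 56.0/(35.5 + 56.0) = 17.1 V.
With the load, R_B becomes R_B‖R_L = 23.47 kΩ, so V = 27.9 × 23.47/58.97 = 11.1 V.

Unloaded: 17.1 V; loaded: 11.1 V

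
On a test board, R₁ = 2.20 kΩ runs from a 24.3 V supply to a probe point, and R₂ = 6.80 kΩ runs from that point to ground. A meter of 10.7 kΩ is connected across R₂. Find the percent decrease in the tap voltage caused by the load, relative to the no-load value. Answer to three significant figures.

13.4 %

Unloaded V = 24.3 × 6.80/9.000 = 18.360 V.
Loaded: R₂‖R_L = 4.158 kΩ, giving V = 24.3 × 4.158/6.358 = 15.891 V.
Drop = (18.360 − 15.891) / 18.360 = 13.4 %.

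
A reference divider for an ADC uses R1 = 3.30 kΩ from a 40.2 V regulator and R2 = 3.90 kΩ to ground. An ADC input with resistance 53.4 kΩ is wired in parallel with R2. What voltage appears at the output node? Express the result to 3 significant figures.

V_out ≈ 21.1 V

The load sits in parallel with R2: R2‖R_L = (3.90 × 53.4) / (3.90 + 53.4) = 3.635 kΩ.
V_out = 40.2 × 3.635 / (3.30 + 3.635) = 40.2 × 3.635/6.935 = 21.1 V.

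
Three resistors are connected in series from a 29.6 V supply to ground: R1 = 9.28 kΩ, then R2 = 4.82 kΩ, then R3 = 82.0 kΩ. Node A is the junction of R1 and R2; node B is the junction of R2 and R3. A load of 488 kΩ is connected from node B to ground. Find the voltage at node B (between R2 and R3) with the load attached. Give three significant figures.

V ≈ 24.6 V

At node B, R3 is in parallel with the load: R3‖R_L = 70.20 kΩ.
Below node A the resistance is R2 + (R3‖R_L) = 75.02 kΩ, so V_A = 29.6 × 75.02/84.30 = 26.34 V.
Then V_B = V_A × (R3‖R_L)/(R2 + R3‖R_L) = 26.34 × 70.20/75.02 = 24.6 V.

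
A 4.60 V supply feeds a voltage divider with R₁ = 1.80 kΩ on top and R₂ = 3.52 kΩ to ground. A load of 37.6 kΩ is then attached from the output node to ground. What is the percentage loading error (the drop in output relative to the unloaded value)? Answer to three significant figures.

The divider's output (Thévenin) resistance is R₁‖R₂ = 1.191 kΩ.
Fractional drop under load = R_th/(R_th + R_L) = 1.191 / (1.191 + 37.6) = 0.03070.
So the output falls by 3.07 %.

3.07 %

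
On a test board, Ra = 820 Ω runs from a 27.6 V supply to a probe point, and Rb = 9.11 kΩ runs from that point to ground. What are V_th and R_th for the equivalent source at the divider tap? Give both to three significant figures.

V_th = 25.3 V, R_th = 752 Ω

V_th is the open-circuit tap voltage: 27.6 × 9110/(820 + 9110) = 25.3 V.
With the supply zeroed, Ra and Rb appear in parallel from the tap: R_th = Ra‖Rb = (820 × 9110)/9930 = 752 Ω.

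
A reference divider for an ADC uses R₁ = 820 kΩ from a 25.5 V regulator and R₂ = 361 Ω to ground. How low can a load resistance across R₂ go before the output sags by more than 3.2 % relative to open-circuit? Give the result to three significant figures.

Output resistance R_th = R₁‖R₂ = (820000 × 361)/820400 = 360.8 Ω.
The fractional drop is R_th/(R_th + R_L); requiring this ≤ 0.0320 gives R_L ≥ R_th(1/0.0320 − 1) = 360.8 × 30.25 = 10.9 kΩ.

R_L(min) ≈ 10.9 kΩ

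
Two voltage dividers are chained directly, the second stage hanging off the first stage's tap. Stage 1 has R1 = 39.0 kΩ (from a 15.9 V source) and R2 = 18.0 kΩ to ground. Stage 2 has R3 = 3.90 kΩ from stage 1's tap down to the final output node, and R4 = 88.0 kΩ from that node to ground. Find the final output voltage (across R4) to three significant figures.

Stage 2 presents R3+R4 = 91.90 kΩ as a load on stage 1's tap.
Stage 1's lower leg becomes R2‖(R3+R4) = 15.05 kΩ, so V_mid = 15.9 × 15.05/54.05 = 4.428 V.
Stage 2 is itself unloaded: V_out = V_mid × R4/(R3+R4) = 4.428 × 88.0/91.90 = 4.24 V.

V_out ≈ 4.24 V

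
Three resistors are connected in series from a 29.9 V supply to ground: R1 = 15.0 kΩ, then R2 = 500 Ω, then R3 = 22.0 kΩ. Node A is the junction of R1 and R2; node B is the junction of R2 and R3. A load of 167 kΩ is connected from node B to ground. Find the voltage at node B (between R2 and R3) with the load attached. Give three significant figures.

At node B, R3 is in parallel with the load: R3‖R_L = 19440 Ω.
Below node A the resistance is R2 + (R3‖R_L) = 19940 Ω, so V_A = 29.9 × 19940/34940 = 17.06 V.
Then V_B = V_A × (R3‖R_L)/(R2 + R3‖R_L) = 17.06 × 19440/19940 = 16.6 V.

V ≈ 16.6 V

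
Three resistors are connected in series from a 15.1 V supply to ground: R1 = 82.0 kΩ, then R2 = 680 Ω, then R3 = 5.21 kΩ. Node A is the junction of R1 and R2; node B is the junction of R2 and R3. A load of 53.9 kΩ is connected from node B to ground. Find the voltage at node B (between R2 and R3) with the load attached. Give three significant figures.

At node B, R3 is in parallel with the load: R3‖R_L = 4751 Ω.
Below node A the resistance is R2 + (R3‖R_L) = 5431 Ω, so V_A = 15.1 × 5431/87430 = 0.9379 V.
Then V_B = V_A × (R3‖R_L)/(R2 + R3‖R_L) = 0.9379 × 4751/5431 = 0.820 V.

V ≈ 0.820 V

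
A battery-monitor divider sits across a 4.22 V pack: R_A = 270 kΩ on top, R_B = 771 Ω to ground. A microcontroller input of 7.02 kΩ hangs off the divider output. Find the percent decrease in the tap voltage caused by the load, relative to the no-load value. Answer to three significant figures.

The divider's output (Thévenin) resistance is R_A‖R_B = 768.8 Ω.
Fractional drop under load = R_th/(R_th + R_L) = 768.8 / (768.8 + 7020) = 0.09871.
So the output falls by 9.87 %.

9.87 %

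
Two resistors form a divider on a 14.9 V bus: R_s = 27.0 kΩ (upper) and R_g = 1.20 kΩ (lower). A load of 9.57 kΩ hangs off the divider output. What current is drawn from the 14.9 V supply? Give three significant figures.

R_g‖R_L = 1.066 kΩ, so the source sees R_s + R_g‖R_L = 28.07 kΩ.
I = 14.9 V / 28.07 kΩ = 0.531 mA.

I ≈ 0.531 mA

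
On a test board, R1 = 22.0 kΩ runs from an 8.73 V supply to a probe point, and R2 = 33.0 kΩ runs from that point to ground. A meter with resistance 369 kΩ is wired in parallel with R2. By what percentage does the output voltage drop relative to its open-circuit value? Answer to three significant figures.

3.45 %

The divider's output (Thévenin) resistance is R1‖R2 = 13.20 kΩ.
Fractional drop under load = R_th/(R_th + R_L) = 13.20 / (13.20 + 369) = 0.03454.
So the output falls by 3.45 %.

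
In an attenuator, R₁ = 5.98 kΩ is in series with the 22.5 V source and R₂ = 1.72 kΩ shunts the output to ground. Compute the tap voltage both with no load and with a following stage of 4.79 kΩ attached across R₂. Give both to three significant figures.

Unloaded: 5.03 V; loaded: 3.93 V

Open-circuit: V = 22.5 × 1.72/(5.98 + 1.72) = 5.03 V.
With the load, R₂ becomes R₂‖R_L = 1.266 kΩ, so V = 22.5 × 1.266/7.246 = 3.93 V.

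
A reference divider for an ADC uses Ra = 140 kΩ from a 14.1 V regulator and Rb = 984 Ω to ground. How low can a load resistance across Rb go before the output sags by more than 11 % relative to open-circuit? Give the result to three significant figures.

Output resistance R_th = Ra‖Rb = (140000 × 984)/141000 = 977.1 Ω.
The fractional drop is R_th/(R_th + R_L); requiring this ≤ 0.110 gives R_L ≥ R_th(1/0.110 − 1) = 977.1 × 8.091 = 7.91 kΩ.

R_L(min) ≈ 7.91 kΩ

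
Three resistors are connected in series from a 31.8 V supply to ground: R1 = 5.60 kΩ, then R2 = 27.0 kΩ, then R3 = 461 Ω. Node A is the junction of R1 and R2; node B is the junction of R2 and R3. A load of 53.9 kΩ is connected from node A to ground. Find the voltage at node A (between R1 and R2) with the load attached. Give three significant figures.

V ≈ 24.3 V

Below node A the series string R2+R3 = 27460 Ω sits in parallel with the 53900 Ω load: 18190 Ω.
V_A = 31.8 × 18190/(5600 + 18190) = 24.3 V.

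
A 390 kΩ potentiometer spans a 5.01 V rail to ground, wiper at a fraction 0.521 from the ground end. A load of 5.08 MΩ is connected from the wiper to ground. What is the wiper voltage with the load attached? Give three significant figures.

The wiper splits the pot into (1−α)R = 186.8 kΩ above and αR = 203.2 kΩ below.
Lower section ‖ load = 195.4 kΩ.
V_wiper = 5.01 × 195.4/(186.8 + 195.4) = 2.56 V.

V ≈ 2.56 V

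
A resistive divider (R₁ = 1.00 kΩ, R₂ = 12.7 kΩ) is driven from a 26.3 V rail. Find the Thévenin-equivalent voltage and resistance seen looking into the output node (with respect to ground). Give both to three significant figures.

V_th is the open-circuit tap voltage: 26.3 × 12.7/(1.00 + 12.7) = 24.4 V.
With the supply zeroed, R₁ and R₂ appear in parallel from the tap: R_th = R₁‖R₂ = (1.00 × 12.7)/13.70 = 927 Ω.

V_th = 24.4 V, R_th = 927 Ω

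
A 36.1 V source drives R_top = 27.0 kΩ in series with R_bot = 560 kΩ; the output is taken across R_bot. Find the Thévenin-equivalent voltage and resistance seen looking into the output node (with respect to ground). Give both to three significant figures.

V_th = 34.4 V, R_th = 25.8 kΩ

V_th is the open-circuit tap voltage: 36.1 × 560/(27.0 + 560) = 34.4 V.
With the supply zeroed, R_top and R_bot appear in parallel from the tap: R_th = R_top‖R_bot = (27.0 × 560)/587.0 = 25.8 kΩ.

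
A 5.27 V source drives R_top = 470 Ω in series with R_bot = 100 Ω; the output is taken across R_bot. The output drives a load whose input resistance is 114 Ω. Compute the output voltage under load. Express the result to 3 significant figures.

The load sits in parallel with R_bot: R_bot‖R_L = (100 × 114) / (100 + 114) = 53.27 Ω.
V_out = 5.27 × 53.27 / (470 + 53.27) = 5.27 × 53.27/523.3 = 0.537 V.

V_out ≈ 0.537 V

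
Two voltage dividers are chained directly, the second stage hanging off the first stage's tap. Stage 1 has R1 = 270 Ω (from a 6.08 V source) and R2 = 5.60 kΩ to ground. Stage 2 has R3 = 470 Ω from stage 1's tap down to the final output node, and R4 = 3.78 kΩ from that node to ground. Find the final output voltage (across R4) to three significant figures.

V_out ≈ 4.86 V

Stage 2 presents R3+R4 = 4250 Ω as a load on stage 1's tap.
Stage 1's lower leg becomes R2‖(R3+R4) = 2416 Ω, so V_mid = 6.08 × 2416/2686 = 5.469 V.
Stage 2 is itself unloaded: V_out = V_mid × R4/(R3+R4) = 5.469 × 3780/4250 = 4.86 V.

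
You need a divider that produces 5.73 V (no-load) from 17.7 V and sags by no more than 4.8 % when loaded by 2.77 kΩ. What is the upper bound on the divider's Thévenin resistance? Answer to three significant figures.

R_th ≤ 140 Ω

Loading drop = R_th/(R_th + R_L) ≤ 0.0480, so R_th ≤ R_L · ε/(1−ε) = 2.77 kΩ × 0.0480/0.9520 = 140 Ω.
(Any R1, R2 with R2/(R1+R2) = 0.324 and R1‖R2 ≤ 140 Ω will meet the spec.)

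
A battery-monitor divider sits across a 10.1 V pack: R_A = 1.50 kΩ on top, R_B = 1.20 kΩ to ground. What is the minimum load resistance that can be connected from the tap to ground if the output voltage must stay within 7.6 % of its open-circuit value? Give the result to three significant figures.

Output resistance R_th = R_A‖R_B = (1500 × 1200)/2700 = 666.7 Ω.
The fractional drop is R_th/(R_th + R_L); requiring this ≤ 0.0760 gives R_L ≥ R_th(1/0.0760 − 1) = 666.7 × 12.16 = 8.11 kΩ.

R_L(min) ≈ 8.11 kΩ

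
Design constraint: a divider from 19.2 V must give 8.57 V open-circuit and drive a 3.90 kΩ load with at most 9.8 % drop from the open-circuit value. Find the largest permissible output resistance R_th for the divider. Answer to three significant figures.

R_th ≤ 424 Ω

Loading drop = R_th/(R_th + R_L) ≤ 0.0980, so R_th ≤ R_L · ε/(1−ε) = 3.90 kΩ × 0.0980/0.9020 = 424 Ω.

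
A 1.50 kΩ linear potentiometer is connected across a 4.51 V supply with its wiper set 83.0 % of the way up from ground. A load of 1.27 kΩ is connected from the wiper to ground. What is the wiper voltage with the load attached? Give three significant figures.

V ≈ 3.21 V

The wiper splits the pot into (1−α)R = 255.0 Ω above and αR = 1245 Ω below.
Lower section ‖ load = 628.7 Ω.
V_wiper = 4.51 × 628.7/(255.0 + 628.7) = 3.21 V.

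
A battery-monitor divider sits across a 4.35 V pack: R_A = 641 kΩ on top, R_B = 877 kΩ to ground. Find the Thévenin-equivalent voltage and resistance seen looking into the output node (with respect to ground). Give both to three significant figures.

V_th is the open-circuit tap voltage: 4.35 × 877/(641 + 877) = 2.51 V.
With the supply zeroed, R_A and R_B appear in parallel from the tap: R_th = R_A‖R_B = (641 × 877)/1518 = 370 kΩ.

V_th = 2.51 V, R_th = 370 kΩ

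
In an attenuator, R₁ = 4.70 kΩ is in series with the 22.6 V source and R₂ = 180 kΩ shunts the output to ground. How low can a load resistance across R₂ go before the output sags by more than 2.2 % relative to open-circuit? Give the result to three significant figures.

R_L(min) ≈ 204 kΩ

Output resistance R_th = R₁‖R₂ = (4.70 × 180)/184.7 = 4.580 kΩ.
The fractional drop is R_th/(R_th + R_L); requiring this ≤ 0.0220 gives R_L ≥ R_th(1/0.0220 − 1) = 4.580 × 44.45 = 204 kΩ.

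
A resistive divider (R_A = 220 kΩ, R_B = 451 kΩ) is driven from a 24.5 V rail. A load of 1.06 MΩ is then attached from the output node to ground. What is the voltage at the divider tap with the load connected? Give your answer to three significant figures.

V_out ≈ 14.5 V

The load sits in parallel with R_B: R_B‖R_L = (451 × 1060) / (451 + 1060) = 316.4 kΩ.
V_out = 24.5 × 316.4 / (220 + 316.4) = 24.5 × 316.4/536.4 = 14.5 V.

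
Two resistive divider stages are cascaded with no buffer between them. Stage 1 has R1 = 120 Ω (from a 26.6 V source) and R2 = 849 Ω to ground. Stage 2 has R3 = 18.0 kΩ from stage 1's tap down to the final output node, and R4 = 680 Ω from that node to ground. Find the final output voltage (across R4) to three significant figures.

Stage 2 presents R3+R4 = 18680 Ω as a load on stage 1's tap.
Stage 1's lower leg becomes R2‖(R3+R4) = 812.1 Ω, so V_mid = 26.6 × 812.1/932.1 = 23.18 V.
Stage 2 is itself unloaded: V_out = V_mid × R4/(R3+R4) = 23.18 × 680/18680 = 0.844 V.

V_out ≈ 0.844 V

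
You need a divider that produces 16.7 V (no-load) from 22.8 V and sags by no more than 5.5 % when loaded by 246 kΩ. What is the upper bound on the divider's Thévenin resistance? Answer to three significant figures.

R_th ≤ 14.3 kΩ

Loading drop = R_th/(R_th + R_L) ≤ 0.0550, so R_th ≤ R_L · ε/(1−ε) = 246 kΩ × 0.0550/0.9450 = 14.3 kΩ.
(Any R1, R2 with R2/(R1+R2) = 0.732 and R1‖R2 ≤ 14.3 kΩ will meet the spec.)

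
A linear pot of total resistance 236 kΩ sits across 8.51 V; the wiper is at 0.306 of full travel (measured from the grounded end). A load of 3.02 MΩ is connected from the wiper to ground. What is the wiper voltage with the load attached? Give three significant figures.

The wiper splits the pot into (1−α)R = 163.8 kΩ above and αR = 72.22 kΩ below.
Lower section ‖ load = 70.53 kΩ.
V_wiper = 8.51 × 70.53/(163.8 + 70.53) = 2.56 V.

V ≈ 2.56 V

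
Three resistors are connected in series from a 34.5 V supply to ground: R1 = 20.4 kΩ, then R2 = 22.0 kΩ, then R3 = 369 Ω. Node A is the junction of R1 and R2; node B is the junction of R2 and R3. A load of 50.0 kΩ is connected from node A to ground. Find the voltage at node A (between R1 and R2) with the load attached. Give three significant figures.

V ≈ 14.9 V

Below node A the series string R2+R3 = 22370 Ω sits in parallel with the 50000 Ω load: 15450 Ω.
V_A = 34.5 × 15450/(20400 + 15450) = 14.9 V.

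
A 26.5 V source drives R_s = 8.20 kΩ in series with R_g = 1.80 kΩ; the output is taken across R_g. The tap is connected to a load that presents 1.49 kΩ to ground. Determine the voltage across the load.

The load sits in parallel with R_g: R_g‖R_L = (1.80 × 1.49) / (1.80 + 1.49) = 0.8152 kΩ.
V_out = 26.5 × 0.8152 / (8.20 + 0.8152) = 26.5 × 0.8152/9.015 = 2.40 V.
(Unloaded it would have been 4.77 V.)

V_out ≈ 2.40 V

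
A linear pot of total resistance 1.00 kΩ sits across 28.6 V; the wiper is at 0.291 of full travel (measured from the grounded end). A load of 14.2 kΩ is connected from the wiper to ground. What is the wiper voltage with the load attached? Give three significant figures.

V ≈ 8.20 V

The wiper splits the pot into (1−α)R = 709.0 Ω above and αR = 291.0 Ω below.
Lower section ‖ load = 285.2 Ω.
V_wiper = 28.6 × 285.2/(709.0 + 285.2) = 8.20 V.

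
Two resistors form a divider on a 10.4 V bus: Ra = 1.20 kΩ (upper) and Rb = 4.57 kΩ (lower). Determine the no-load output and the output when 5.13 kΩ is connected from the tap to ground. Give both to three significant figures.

Unloaded: 8.24 V; loaded: 6.95 V

Open-circuit: V = 10.4 × 4.57/(1.20 + 4.57) = 8.24 V.
With the load, Rb becomes Rb‖R_L = 2.417 kΩ, so V = 10.4 × 2.417/3.617 = 6.95 V.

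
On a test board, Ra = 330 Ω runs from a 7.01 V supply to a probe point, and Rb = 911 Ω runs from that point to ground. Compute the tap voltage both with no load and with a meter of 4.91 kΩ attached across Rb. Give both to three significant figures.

Open-circuit: V = 7.01 × 911/(330 + 911) = 5.15 V.
With the load, Rb becomes Rb‖R_L = 768.4 Ω, so V = 7.01 × 768.4/1098 = 4.90 V.

Unloaded: 5.15 V; loaded: 4.90 V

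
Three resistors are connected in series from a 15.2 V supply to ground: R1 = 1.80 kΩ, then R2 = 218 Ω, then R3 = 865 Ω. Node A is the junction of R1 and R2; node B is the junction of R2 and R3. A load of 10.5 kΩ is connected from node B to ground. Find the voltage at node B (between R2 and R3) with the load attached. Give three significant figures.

At node B, R3 is in parallel with the load: R3‖R_L = 799.2 Ω.
Below node A the resistance is R2 + (R3‖R_L) = 1017 Ω, so V_A = 15.2 × 1017/2817 = 5.488 V.
Then V_B = V_A × (R3‖R_L)/(R2 + R3‖R_L) = 5.488 × 799.2/1017 = 4.31 V.

V ≈ 4.31 V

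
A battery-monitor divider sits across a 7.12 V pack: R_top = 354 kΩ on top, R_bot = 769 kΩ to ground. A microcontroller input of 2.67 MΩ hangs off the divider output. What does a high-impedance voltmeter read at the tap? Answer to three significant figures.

The load sits in parallel with R_bot: R_bot‖R_L = (769 × 2670) / (769 + 2670) = 597.0 kΩ.
V_out = 7.12 × 597.0 / (354 + 597.0) = 7.12 × 597.0/951.0 = 4.47 V.

V_out ≈ 4.47 V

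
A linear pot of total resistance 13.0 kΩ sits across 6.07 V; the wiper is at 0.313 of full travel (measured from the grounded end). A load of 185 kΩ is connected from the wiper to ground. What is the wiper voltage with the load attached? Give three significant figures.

The wiper splits the pot into (1−α)R = 8.931 kΩ above and αR = 4.069 kΩ below.
Lower section ‖ load = 3.981 kΩ.
V_wiper = 6.07 × 3.981/(8.931 + 3.981) = 1.87 V.

V ≈ 1.87 V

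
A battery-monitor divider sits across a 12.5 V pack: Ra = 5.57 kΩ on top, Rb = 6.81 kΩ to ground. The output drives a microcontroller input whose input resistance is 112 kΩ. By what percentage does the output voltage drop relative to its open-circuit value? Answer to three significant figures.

2.66 %

The divider's output (Thévenin) resistance is Ra‖Rb = 3.064 kΩ.
Fractional drop under load = R_th/(R_th + R_L) = 3.064 / (3.064 + 112) = 0.02663.
So the output falls by 2.66 %.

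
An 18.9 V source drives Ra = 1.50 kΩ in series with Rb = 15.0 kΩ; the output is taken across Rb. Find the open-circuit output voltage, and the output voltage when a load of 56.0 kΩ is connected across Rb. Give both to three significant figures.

Unloaded: 17.2 V; loaded: 16.8 V

Open-circuit: V = 18.9 × 15.0/(1.50 + 15.0) = 17.2 V.
With the load, Rb becomes Rb‖R_L = 11.83 kΩ, so V = 18.9 × 11.83/13.33 = 16.8 V.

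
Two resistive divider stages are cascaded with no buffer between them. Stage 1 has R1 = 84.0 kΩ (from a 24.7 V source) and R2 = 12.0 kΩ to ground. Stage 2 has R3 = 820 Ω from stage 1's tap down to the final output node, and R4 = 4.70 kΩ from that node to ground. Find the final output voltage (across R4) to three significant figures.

Stage 2 presents R3+R4 = 5520 Ω as a load on stage 1's tap.
Stage 1's lower leg becomes R2‖(R3+R4) = 3781 Ω, so V_mid = 24.7 × 3781/87780 = 1.064 V.
Stage 2 is itself unloaded: V_out = V_mid × R4/(R3+R4) = 1.064 × 4700/5520 = 0.906 V.

V_out ≈ 0.906 V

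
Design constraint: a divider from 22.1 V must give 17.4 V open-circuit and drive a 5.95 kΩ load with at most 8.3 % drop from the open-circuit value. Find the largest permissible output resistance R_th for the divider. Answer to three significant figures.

R_th ≤ 539 Ω

Loading drop = R_th/(R_th + R_L) ≤ 0.0830, so R_th ≤ R_L · ε/(1−ε) = 5.95 kΩ × 0.0830/0.9170 = 539 Ω.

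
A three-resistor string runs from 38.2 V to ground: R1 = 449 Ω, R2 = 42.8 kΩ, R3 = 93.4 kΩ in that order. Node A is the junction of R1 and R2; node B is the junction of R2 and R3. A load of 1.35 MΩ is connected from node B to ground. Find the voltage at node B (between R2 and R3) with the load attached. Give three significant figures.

V ≈ 25.6 V

At node B, R3 is in parallel with the load: R3‖R_L = 87360 Ω.
Below node A the resistance is R2 + (R3‖R_L) = 130200 Ω, so V_A = 38.2 × 130200/130600 = 38.07 V.
Then V_B = V_A × (R3‖R_L)/(R2 + R3‖R_L) = 38.07 × 87360/130200 = 25.6 V.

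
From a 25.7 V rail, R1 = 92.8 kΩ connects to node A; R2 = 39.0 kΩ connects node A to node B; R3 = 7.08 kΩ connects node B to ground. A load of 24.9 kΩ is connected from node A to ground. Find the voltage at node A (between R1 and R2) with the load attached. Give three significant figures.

V ≈ 3.81 V

Below node A the series string R2+R3 = 46.08 kΩ sits in parallel with the 24.9 kΩ load: 16.17 kΩ.
V_A = 25.7 × 16.17/(92.8 + 16.17) = 3.81 V.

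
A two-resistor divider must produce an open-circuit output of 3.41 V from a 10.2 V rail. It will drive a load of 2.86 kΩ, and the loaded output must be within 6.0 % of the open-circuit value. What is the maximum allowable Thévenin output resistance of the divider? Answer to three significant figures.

Loading drop = R_th/(R_th + R_L) ≤ 0.0600, so R_th ≤ R_L · ε/(1−ε) = 2.86 kΩ × 0.0600/0.9400 = 183 Ω.

R_th ≤ 183 Ω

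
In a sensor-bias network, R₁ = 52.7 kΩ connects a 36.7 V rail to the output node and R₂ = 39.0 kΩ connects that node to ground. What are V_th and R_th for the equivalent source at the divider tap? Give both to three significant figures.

V_th is the open-circuit tap voltage: 36.7 × 39.0/(52.7 + 39.0) = 15.6 V.
With the supply zeroed, R₁ and R₂ appear in parallel from the tap: R_th = R₁‖R₂ = (52.7 × 39.0)/91.70 = 22.4 kΩ.

V_th = 15.6 V, R_th = 22.4 kΩ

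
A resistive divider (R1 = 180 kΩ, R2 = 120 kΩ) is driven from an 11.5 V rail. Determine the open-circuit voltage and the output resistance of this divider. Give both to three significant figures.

V_th is the open-circuit tap voltage: 11.5 × 120/(180 + 120) = 4.60 V.
With the supply zeroed, R1 and R2 appear in parallel from the tap: R_th = R1‖R2 = (180 × 120)/300.0 = 72.0 kΩ.

V_th = 4.60 V, R_th = 72.0 kΩ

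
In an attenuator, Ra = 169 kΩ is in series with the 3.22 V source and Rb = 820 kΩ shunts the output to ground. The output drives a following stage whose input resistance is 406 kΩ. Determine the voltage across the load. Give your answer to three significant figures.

V_out ≈ 1.98 V

The load sits in parallel with Rb: Rb‖R_L = (820 × 406) / (820 + 406) = 271.5 kΩ.
V_out = 3.22 × 271.5 / (169 + 271.5) = 3.22 × 271.5/440.5 = 1.98 V.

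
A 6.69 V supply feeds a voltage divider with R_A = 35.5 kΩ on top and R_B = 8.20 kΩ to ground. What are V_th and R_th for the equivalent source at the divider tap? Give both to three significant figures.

V_th = 1.26 V, R_th = 6.66 kΩ

V_th is the open-circuit tap voltage: 6.69 × 8.20/(35.5 + 8.20) = 1.26 V.
With the supply zeroed, R_A and R_B appear in parallel from the tap: R_th = R_A‖R_B = (35.5 × 8.20)/43.70 = 6.66 kΩ.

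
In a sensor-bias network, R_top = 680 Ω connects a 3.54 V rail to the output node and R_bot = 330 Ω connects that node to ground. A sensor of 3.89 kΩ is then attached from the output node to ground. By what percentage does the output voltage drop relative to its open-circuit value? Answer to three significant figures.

5.40 %

The divider's output (Thévenin) resistance is R_top‖R_bot = 222.2 Ω.
Fractional drop under load = R_th/(R_th + R_L) = 222.2 / (222.2 + 3890) = 0.05403.
So the output falls by 5.40 %.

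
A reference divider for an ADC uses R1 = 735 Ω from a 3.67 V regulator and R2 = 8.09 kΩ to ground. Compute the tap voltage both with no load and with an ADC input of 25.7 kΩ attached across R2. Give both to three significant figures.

Unloaded: 3.36 V; loaded: 3.28 V

Open-circuit: V = 3.67 × 8090/(735 + 8090) = 3.36 V.
With the load, R2 becomes R2‖R_L = 6153 Ω, so V = 3.67 × 6153/6888 = 3.28 V.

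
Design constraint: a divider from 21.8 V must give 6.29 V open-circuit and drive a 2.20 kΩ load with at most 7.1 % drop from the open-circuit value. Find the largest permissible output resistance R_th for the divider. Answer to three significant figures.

R_th ≤ 168 Ω

Loading drop = R_th/(R_th + R_L) ≤ 0.0710, so R_th ≤ R_L · ε/(1−ε) = 2.20 kΩ × 0.0710/0.9290 = 168 Ω.
(Any R1, R2 with R2/(R1+R2) = 0.289 and R1‖R2 ≤ 168 Ω will meet the spec.)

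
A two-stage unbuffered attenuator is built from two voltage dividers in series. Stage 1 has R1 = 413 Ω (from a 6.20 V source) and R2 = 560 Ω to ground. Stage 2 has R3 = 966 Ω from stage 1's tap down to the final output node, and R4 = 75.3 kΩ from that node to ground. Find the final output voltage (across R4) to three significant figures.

Stage 2 presents R3+R4 = 76270 Ω as a load on stage 1's tap.
Stage 1's lower leg becomes R2‖(R3+R4) = 555.9 Ω, so V_mid = 6.20 × 555.9/968.9 = 3.557 V.
Stage 2 is itself unloaded: V_out = V_mid × R4/(R3+R4) = 3.557 × 75300/76270 = 3.51 V.

V_out ≈ 3.51 V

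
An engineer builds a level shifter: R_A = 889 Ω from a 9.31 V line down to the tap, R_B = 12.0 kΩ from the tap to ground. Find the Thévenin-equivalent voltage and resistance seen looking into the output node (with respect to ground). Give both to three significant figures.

V_th is the open-circuit tap voltage: 9.31 × 12000/(889 + 12000) = 8.67 V.
With the supply zeroed, R_A and R_B appear in parallel from the tap: R_th = R_A‖R_B = (889 × 12000)/12890 = 828 Ω.

V_th = 8.67 V, R_th = 828 Ω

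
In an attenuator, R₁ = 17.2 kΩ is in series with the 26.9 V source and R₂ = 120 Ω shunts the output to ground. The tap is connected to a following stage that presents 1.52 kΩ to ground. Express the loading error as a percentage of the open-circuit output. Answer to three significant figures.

7.27 %

The divider's output (Thévenin) resistance is R₁‖R₂ = 119.2 Ω.
Fractional drop under load = R_th/(R_th + R_L) = 119.2 / (119.2 + 1520) = 0.07270.
So the output falls by 7.27 %.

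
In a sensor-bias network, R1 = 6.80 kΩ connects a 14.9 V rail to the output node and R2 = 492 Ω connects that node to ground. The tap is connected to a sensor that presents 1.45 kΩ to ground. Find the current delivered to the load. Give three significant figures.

I_L ≈ 0.527 mA

R2‖R_L = 367.4 Ω; V_out = 14.9 × 367.4/7167 = 0.7637 V.
I_L = V_out / R_L = 0.7637 / 1.45 kΩ = 0.527 mA.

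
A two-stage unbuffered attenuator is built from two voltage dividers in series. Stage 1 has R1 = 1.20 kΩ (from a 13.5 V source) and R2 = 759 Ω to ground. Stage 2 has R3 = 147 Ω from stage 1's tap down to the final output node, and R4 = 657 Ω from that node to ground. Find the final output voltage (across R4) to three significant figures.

V_out ≈ 2.71 V

Stage 2 presents R3+R4 = 804.0 Ω as a load on stage 1's tap.
Stage 1's lower leg becomes R2‖(R3+R4) = 390.4 Ω, so V_mid = 13.5 × 390.4/1590 = 3.314 V.
Stage 2 is itself unloaded: V_out = V_mid × R4/(R3+R4) = 3.314 × 657/804.0 = 2.71 V.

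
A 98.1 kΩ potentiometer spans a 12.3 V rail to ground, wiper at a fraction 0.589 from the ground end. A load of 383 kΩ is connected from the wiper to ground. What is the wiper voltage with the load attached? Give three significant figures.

V ≈ 6.82 V

The wiper splits the pot into (1−α)R = 40.32 kΩ above and αR = 57.78 kΩ below.
Lower section ‖ load = 50.21 kΩ.
V_wiper = 12.3 × 50.21/(40.32 + 50.21) = 6.82 V.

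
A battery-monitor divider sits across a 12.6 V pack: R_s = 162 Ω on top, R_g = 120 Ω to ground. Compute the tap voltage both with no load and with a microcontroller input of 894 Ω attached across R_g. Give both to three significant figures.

Unloaded: 5.36 V; loaded: 4.98 V

Open-circuit: V = 12.6 × 120/(162 + 120) = 5.36 V.
With the load, R_g becomes R_g‖R_L = 105.8 Ω, so V = 12.6 × 105.8/267.8 = 4.98 V.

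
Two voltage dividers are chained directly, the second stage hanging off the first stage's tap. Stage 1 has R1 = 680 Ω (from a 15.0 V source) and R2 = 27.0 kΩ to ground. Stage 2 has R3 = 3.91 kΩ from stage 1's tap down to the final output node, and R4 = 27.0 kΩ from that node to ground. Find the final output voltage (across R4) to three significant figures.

V_out ≈ 12.5 V

Stage 2 presents R3+R4 = 30910 Ω as a load on stage 1's tap.
Stage 1's lower leg becomes R2‖(R3+R4) = 14410 Ω, so V_mid = 15.0 × 14410/15090 = 14.32 V.
Stage 2 is itself unloaded: V_out = V_mid × R4/(R3+R4) = 14.32 × 27000/30910 = 12.5 V.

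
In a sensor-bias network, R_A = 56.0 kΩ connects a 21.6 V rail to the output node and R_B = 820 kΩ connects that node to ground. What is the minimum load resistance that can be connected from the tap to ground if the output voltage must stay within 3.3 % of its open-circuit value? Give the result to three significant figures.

Output resistance R_th = R_A‖R_B = (56.0 × 820)/876.0 = 52.42 kΩ.
The fractional drop is R_th/(R_th + R_L); requiring this ≤ 0.0330 gives R_L ≥ R_th(1/0.0330 − 1) = 52.42 × 29.30 = 1.54 MΩ.

R_L(min) ≈ 1.54 MΩ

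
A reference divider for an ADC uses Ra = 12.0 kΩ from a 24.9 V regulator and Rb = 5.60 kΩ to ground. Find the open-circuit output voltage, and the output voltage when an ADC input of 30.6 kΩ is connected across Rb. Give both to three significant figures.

Open-circuit: V = 24.9 × 5.60/(12.0 + 5.60) = 7.92 V.
With the load, Rb becomes Rb‖R_L = 4.734 kΩ, so V = 24.9 × 4.734/16.73 = 7.04 V.

Unloaded: 7.92 V; loaded: 7.04 V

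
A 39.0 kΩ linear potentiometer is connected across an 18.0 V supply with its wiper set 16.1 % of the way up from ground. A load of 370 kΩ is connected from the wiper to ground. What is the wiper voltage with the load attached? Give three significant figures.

V ≈ 2.86 V

The wiper splits the pot into (1−α)R = 32.72 kΩ above and αR = 6.279 kΩ below.
Lower section ‖ load = 6.174 kΩ.
V_wiper = 18.0 × 6.174/(32.72 + 6.174) = 2.86 V.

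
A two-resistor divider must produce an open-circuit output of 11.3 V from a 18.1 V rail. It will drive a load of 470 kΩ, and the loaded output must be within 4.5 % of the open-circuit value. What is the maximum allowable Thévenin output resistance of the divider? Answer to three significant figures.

R_th ≤ 22.1 kΩ

Loading drop = R_th/(R_th + R_L) ≤ 0.0450, so R_th ≤ R_L · ε/(1−ε) = 470 kΩ × 0.0450/0.9550 = 22.1 kΩ.
(Any R1, R2 with R2/(R1+R2) = 0.624 and R1‖R2 ≤ 22.1 kΩ will meet the spec.)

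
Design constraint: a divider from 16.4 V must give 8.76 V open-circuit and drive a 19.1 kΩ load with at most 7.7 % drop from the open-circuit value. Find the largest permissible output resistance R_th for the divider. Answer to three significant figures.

Loading drop = R_th/(R_th + R_L) ≤ 0.0770, so R_th ≤ R_L · ε/(1−ε) = 19.1 kΩ × 0.0770/0.9230 = 1.59 kΩ.

R_th ≤ 1.59 kΩ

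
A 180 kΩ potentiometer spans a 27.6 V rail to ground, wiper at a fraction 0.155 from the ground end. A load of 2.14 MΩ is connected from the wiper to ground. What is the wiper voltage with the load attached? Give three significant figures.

V ≈ 4.23 V

The wiper splits the pot into (1−α)R = 152.1 kΩ above and αR = 27.90 kΩ below.
Lower section ‖ load = 27.54 kΩ.
V_wiper = 27.6 × 27.54/(152.1 + 27.54) = 4.23 V.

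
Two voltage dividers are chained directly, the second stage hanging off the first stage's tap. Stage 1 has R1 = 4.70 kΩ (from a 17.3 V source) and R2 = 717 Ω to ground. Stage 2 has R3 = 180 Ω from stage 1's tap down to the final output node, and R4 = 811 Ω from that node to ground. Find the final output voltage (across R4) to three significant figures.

V_out ≈ 1.15 V

Stage 2 presents R3+R4 = 991.0 Ω as a load on stage 1's tap.
Stage 1's lower leg becomes R2‖(R3+R4) = 416.0 Ω, so V_mid = 17.3 × 416.0/5116 = 1.407 V.
Stage 2 is itself unloaded: V_out = V_mid × R4/(R3+R4) = 1.407 × 811/991.0 = 1.15 V.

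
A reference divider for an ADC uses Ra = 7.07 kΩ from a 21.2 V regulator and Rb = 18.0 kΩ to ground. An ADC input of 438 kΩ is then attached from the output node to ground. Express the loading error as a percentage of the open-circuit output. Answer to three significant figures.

The divider's output (Thévenin) resistance is Ra‖Rb = 5.076 kΩ.
Fractional drop under load = R_th/(R_th + R_L) = 5.076 / (5.076 + 438) = 0.01146.
So the output falls by 1.15 %.

1.15 %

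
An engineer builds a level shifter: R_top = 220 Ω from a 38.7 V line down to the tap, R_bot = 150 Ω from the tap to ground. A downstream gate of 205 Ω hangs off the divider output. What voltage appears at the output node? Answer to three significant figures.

The load sits in parallel with R_bot: R_bot‖R_L = (150 × 205) / (150 + 205) = 86.62 Ω.
V_out = 38.7 × 86.62 / (220 + 86.62) = 38.7 × 86.62/306.6 = 10.9 V.
(Unloaded it would have been 15.7 V.)

V_out ≈ 10.9 V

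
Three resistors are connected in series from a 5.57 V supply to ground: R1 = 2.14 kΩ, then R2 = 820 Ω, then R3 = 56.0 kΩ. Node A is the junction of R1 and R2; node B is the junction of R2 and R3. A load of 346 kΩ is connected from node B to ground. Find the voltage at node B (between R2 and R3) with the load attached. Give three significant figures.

At node B, R3 is in parallel with the load: R3‖R_L = 48200 Ω.
Below node A the resistance is R2 + (R3‖R_L) = 49020 Ω, so V_A = 5.57 × 49020/51160 = 5.337 V.
Then V_B = V_A × (R3‖R_L)/(R2 + R3‖R_L) = 5.337 × 48200/49020 = 5.25 V.

V ≈ 5.25 V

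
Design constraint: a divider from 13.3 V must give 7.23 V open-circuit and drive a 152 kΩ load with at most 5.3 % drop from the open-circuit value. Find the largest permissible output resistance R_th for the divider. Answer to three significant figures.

Loading drop = R_th/(R_th + R_L) ≤ 0.0530, so R_th ≤ R_L · ε/(1−ε) = 152 kΩ × 0.0530/0.9470 = 8.51 kΩ.
(Any R1, R2 with R2/(R1+R2) = 0.544 and R1‖R2 ≤ 8.51 kΩ will meet the spec.)

R_th ≤ 8.51 kΩ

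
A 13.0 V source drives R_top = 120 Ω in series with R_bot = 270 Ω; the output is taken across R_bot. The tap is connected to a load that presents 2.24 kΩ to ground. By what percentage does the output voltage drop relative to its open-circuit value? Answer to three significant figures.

The divider's output (Thévenin) resistance is R_top‖R_bot = 83.08 Ω.
Fractional drop under load = R_th/(R_th + R_L) = 83.08 / (83.08 + 2240) = 0.03576.
So the output falls by 3.58 %.

3.58 %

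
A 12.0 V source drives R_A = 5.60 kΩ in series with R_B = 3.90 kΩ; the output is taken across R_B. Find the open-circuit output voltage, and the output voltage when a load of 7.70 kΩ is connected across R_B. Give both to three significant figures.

Unloaded: 4.93 V; loaded: 3.79 V

Open-circuit: V = 12.0 × 3.90/(5.60 + 3.90) = 4.93 V.
With the load, R_B becomes R_B‖R_L = 2.589 kΩ, so V = 12.0 × 2.589/8.189 = 3.79 V.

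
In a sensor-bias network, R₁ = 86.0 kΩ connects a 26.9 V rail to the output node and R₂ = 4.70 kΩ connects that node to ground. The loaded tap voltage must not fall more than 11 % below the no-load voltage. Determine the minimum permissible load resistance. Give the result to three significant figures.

Output resistance R_th = R₁‖R₂ = (86.0 × 4.70)/90.70 = 4.456 kΩ.
The fractional drop is R_th/(R_th + R_L); requiring this ≤ 0.110 gives R_L ≥ R_th(1/0.110 − 1) = 4.456 × 8.091 = 36.1 kΩ.

R_L(min) ≈ 36.1 kΩ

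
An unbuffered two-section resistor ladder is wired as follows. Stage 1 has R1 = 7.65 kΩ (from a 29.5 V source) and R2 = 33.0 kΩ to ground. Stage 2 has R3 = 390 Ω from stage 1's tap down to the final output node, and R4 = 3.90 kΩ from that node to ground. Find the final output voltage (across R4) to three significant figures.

V_out ≈ 8.89 V

Stage 2 presents R3+R4 = 4290 Ω as a load on stage 1's tap.
Stage 1's lower leg becomes R2‖(R3+R4) = 3796 Ω, so V_mid = 29.5 × 3796/11450 = 9.784 V.
Stage 2 is itself unloaded: V_out = V_mid × R4/(R3+R4) = 9.784 × 3900/4290 = 8.89 V.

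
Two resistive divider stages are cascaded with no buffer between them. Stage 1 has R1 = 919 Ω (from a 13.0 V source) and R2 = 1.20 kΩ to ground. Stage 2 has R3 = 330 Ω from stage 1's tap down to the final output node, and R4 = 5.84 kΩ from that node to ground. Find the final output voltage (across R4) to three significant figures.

Stage 2 presents R3+R4 = 6170 Ω as a load on stage 1's tap.
Stage 1's lower leg becomes R2‖(R3+R4) = 1005 Ω, so V_mid = 13.0 × 1005/1924 = 6.789 V.
Stage 2 is itself unloaded: V_out = V_mid × R4/(R3+R4) = 6.789 × 5840/6170 = 6.43 V.

V_out ≈ 6.43 V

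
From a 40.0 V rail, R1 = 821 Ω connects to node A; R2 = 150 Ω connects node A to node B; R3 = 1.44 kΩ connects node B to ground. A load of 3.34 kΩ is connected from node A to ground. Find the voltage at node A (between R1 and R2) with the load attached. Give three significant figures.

V ≈ 22.7 V

Below node A the series string R2+R3 = 1590 Ω sits in parallel with the 3340 Ω load: 1077 Ω.
V_A = 40.0 × 1077/(821 + 1077) = 22.7 V.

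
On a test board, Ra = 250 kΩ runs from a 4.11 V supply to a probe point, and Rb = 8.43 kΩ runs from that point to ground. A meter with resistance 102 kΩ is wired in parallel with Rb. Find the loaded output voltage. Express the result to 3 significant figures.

V_out ≈ 0.124 V

The load sits in parallel with Rb: Rb‖R_L = (8.43 × 102) / (8.43 + 102) = 7.786 kΩ.
V_out = 4.11 × 7.786 / (250 + 7.786) = 4.11 × 7.786/257.8 = 0.124 V.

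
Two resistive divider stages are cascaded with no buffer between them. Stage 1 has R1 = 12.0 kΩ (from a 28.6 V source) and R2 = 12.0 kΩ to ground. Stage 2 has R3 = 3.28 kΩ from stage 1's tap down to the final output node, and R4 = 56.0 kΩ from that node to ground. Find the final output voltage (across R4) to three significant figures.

V_out ≈ 12.3 V

Stage 2 presents R3+R4 = 59.28 kΩ as a load on stage 1's tap.
Stage 1's lower leg becomes R2‖(R3+R4) = 9.980 kΩ, so V_mid = 28.6 × 9.980/21.98 = 12.99 V.
Stage 2 is itself unloaded: V_out = V_mid × R4/(R3+R4) = 12.99 × 56.0/59.28 = 12.3 V.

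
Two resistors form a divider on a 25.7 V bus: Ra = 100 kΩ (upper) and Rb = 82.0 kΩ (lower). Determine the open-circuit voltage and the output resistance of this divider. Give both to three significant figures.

V_th is the open-circuit tap voltage: 25.7 × 82.0/(100 + 82.0) = 11.6 V.
With the supply zeroed, Ra and Rb appear in parallel from the tap: R_th = Ra‖Rb = (100 × 82.0)/182.0 = 45.1 kΩ.

V_th = 11.6 V, R_th = 45.1 kΩ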